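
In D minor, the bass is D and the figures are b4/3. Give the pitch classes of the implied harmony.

The written figures b4/3 are shorthand for 6/4/3: the 6 is implied.
A third above D in this key is F.
A fourth above D in this key is G, lowered to Gb by the flat.
A sixth above D in this key is Bb.
Together with the bass D, this spells Gb augmented major seventh in second inversion.

D, F, Gb, Bb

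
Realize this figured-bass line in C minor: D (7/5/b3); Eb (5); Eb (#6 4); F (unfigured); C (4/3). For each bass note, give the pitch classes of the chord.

D (7/5/b3): D, Fb, Ab, C.
Eb (5/3): Eb, G, Bb.
Eb (#6/4): Eb, Ab, C#.
F (5/3): F, Ab, C.
C (6/4/3): C, Eb, F, Ab.

D, Fb, Ab, C | Eb, G, Bb | Eb, Ab, C# | F, Ab, C | C, Eb, F, Ab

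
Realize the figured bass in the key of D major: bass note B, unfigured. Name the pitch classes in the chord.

An unfigured bass implies 5/3.
A third above B in this key is D.
A fifth above B in this key is F#.
Together with the bass B, this spells B minor in root position.

B, D, F#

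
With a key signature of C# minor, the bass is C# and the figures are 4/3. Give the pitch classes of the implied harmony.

The written figures 4/3 are shorthand for 6/4/3: the 6 is implied.
A third above C# in this key is E.
A fourth above C# in this key is F#.
A sixth above C# in this key is A.
Together with the bass C#, this spells F# minor seventh in second inversion.

C#, E, F#, A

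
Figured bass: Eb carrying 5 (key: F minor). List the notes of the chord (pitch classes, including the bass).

The written figures 5 are shorthand for 5/3: the 3 is implied.
A third above Eb in this key is G.
A fifth above Eb in this key is Bb.
Together with the bass Eb, this spells Eb major in root position.

Eb, G, Bb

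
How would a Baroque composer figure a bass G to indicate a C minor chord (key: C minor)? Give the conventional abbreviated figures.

G is the fifth of C minor, so the chord is in second inversion.
A triad in second inversion is figured 6/4, conventionally abbreviated 6/4.

6/4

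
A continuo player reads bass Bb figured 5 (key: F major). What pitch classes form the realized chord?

The written figures 5 are shorthand for 5/3: the 3 is implied.
A third above Bb in this key is D.
A fifth above Bb in this key is F.
Together with the bass Bb, this spells Bb major in root position.

Bb, D, F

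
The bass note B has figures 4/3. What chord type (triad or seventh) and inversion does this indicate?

4/3 is shorthand for 6/4/3.
Intervals of 6/4/3 above the bass form a seventh chord; the bass is the fifth, so this is second inversion.

seventh chord, second inversion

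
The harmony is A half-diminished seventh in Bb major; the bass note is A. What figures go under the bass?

A is the root of A half-diminished seventh, so the chord is in root position.
A seventh chord in root position is figured 7/5/3, conventionally abbreviated 7.

7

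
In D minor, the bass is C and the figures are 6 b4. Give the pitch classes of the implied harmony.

C, Fb, A

A fourth above C in this key is F, lowered to Fb by the flat.
A sixth above C in this key is A.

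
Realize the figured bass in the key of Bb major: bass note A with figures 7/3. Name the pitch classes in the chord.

A, C, Eb, G

The written figures 7/3 are shorthand for 7/5/3: the 5 is implied.
A third above A in this key is C.
A fifth above A in this key is Eb.
A seventh above A in this key is G.
Together with the bass A, this spells A half-diminished seventh in root position.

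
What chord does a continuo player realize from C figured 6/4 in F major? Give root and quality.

F major

The figures 6/4 indicate a triad in second inversion.
In second inversion the root lies a fourth above the bass: a fourth above C in F major is F.
The chord tones are C, F, A, giving F major.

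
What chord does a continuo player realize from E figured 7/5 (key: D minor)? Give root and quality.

The figures 7/5 indicate a seventh chord in root position.
In root position the bass is the root, so the root is E.
The chord tones are E, G, Bb, D, giving E half-diminished seventh.

E half-diminished seventh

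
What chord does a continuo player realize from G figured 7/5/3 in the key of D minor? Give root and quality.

The figures 7/5/3 indicate a seventh chord in root position.
In root position the bass is the root, so the root is G.
The chord tones are G, Bb, D, F, giving G minor seventh.

G minor seventh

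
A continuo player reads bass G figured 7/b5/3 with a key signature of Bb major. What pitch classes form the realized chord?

G, Bb, Db, F

A third above G in this key is Bb.
A fifth above G in this key is D, lowered to Db by the flat.
A seventh above G in this key is F.
Together with the bass G, this spells G half-diminished seventh in root position.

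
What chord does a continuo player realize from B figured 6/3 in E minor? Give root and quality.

The figures 6/3 indicate a triad in first inversion.
In first inversion the root lies a sixth above the bass: a sixth above B in E minor is G.
The chord tones are B, D, G, giving G major.

G major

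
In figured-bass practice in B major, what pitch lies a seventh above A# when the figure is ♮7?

Counting 6 letter steps above A# lands on G; in B major, that letter is G#.
The ♮7 figure makes it natural, giving G.

G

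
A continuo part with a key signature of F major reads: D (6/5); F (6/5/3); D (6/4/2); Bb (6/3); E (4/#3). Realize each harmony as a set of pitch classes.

D, F, A, Bb | F, A, C, D | D, E, G, Bb | Bb, D, G | E, G#, A, C

D (6/5/3): D, F, A, Bb.
F (6/5/3): F, A, C, D.
D (6/4/2): D, E, G, Bb.
Bb (6/3): Bb, D, G.
E (6/4/#3): E, G#, A, C.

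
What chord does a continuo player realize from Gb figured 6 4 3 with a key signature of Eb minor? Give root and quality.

The figures 6 4 3 indicate a seventh chord in second inversion.
In second inversion the root lies a fourth above the bass: a fourth above Gb in Eb minor is Cb.
The chord tones are Gb, Bb, Cb, Eb, giving Cb major seventh.

Cb major seventh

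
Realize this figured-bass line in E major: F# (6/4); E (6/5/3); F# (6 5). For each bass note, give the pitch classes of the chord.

F#, B, D# | E, G#, B, C# | F#, A, C#, D#

F# (6/4): F#, B, D#.
E (6/5/3): E, G#, B, C#.
F# (6/5/3): F#, A, C#, D#.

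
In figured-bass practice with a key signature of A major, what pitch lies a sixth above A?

F#

Counting 5 letter steps above A lands on F; in A major, that letter is F#.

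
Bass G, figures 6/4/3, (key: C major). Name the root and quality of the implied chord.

C major seventh

The figures 6/4/3 indicate a seventh chord in second inversion.
In second inversion the root lies a fourth above the bass: a fourth above G in C major is C.
The chord tones are G, B, C, E, giving C major seventh.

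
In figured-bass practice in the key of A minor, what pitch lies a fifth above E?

Counting 4 letter steps above E lands on B; in A minor, that letter is B.

B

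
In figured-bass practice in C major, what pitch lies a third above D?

F

Counting 2 letter steps above D lands on F; in C major, that letter is F.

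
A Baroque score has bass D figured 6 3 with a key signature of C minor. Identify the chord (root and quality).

Bb major

The figures 6 3 indicate a triad in first inversion.
In first inversion the root lies a sixth above the bass: a sixth above D in C minor is Bb.
The chord tones are D, F, Bb, giving Bb major.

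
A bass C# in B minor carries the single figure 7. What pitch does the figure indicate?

Counting 6 letter steps above C# lands on B; in B minor, that letter is B.

B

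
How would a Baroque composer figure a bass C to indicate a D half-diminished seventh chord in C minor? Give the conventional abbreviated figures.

C is the seventh of D half-diminished seventh, so the chord is in third inversion.
A seventh chord in third inversion is figured 6/4/2, conventionally abbreviated 4/2.

4/2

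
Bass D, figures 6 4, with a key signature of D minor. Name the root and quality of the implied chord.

G minor

The figures 6 4 indicate a triad in second inversion.
In second inversion the root lies a fourth above the bass: a fourth above D in D minor is G.
The chord tones are D, G, Bb, giving G minor.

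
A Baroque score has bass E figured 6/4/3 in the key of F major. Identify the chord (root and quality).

The figures 6/4/3 indicate a seventh chord in second inversion.
In second inversion the root lies a fourth above the bass: a fourth above E in F major is A.
The chord tones are E, G, A, C, giving A minor seventh.

A minor seventh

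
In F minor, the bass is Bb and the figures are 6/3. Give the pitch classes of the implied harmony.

Bb, Db, G

A third above Bb in this key is Db.
A sixth above Bb in this key is G.
Together with the bass Bb, this spells G diminished in first inversion.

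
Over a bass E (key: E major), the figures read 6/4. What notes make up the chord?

A fourth above E in this key is A.
A sixth above E in this key is C#.
Together with the bass E, this spells A major in second inversion.

E, A, C#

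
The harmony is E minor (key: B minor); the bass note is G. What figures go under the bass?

G is the third of E minor, so the chord is in first inversion.
A triad in first inversion is figured 6/3, conventionally abbreviated 6.

6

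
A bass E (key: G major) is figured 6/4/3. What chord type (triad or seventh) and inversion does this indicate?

Intervals of 6/4/3 above the bass form a seventh chord; the bass is the fifth, so this is second inversion.

seventh chord, second inversion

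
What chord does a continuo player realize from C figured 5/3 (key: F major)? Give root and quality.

The figures 5/3 indicate a triad in root position.
In root position the bass is the root, so the root is C.
The chord tones are C, E, G, giving C major.

C major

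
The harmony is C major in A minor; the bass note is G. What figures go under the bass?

G is the fifth of C major, so the chord is in second inversion.
A triad in second inversion is figured 6/4, conventionally abbreviated 6/4.

6/4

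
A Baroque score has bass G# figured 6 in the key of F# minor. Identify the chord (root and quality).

E major

The figures 6 indicate a triad in first inversion.
In first inversion the root lies a sixth above the bass: a sixth above G# in F# minor is E.
The chord tones are G#, B, E, giving E major.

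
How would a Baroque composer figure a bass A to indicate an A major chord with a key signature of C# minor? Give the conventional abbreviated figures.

A is the root of A major, so the chord is in root position.
A triad in root position is figured 5/3, conventionally abbreviated (no figures — root-position triad).

no figures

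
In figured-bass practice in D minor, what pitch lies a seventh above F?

E

Counting 6 letter steps above F lands on E; in D minor, that letter is E.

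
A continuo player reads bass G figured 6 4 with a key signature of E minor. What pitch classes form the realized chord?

G, C, E

A fourth above G in this key is C.
A sixth above G in this key is E.
Together with the bass G, this spells C major in second inversion.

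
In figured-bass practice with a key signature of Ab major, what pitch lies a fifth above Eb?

Counting 4 letter steps above Eb lands on B; in Ab major, that letter is Bb.

Bb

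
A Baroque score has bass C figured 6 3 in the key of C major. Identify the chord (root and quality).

The figures 6 3 indicate a triad in first inversion.
In first inversion the root lies a sixth above the bass: a sixth above C in C major is A.
The chord tones are C, E, A, giving A minor.

A minor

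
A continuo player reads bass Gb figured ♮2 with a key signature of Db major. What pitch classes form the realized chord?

The written figures ♮2 are shorthand for 6/4/2: the 6/4 are implied.
A second above Gb in this key is Ab, made natural (A) by the ♮ figure.
A fourth above Gb in this key is C.
A sixth above Gb in this key is Eb.
Together with the bass Gb, this spells A diminished seventh in third inversion.

Gb, A, C, Eb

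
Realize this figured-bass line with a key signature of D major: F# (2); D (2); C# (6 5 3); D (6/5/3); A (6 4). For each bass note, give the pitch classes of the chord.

F# (6/4/2): F#, G, B, D.
D (6/4/2): D, E, G, B.
C# (6/5/3): C#, E, G, A.
D (6/5/3): D, F#, A, B.
A (6/4): A, D, F#.

F#, G, B, D | D, E, G, B | C#, E, G, A | D, F#, A, B | A, D, F#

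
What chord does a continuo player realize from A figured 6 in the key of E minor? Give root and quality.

F# diminished

The figures 6 indicate a triad in first inversion.
In first inversion the root lies a sixth above the bass: a sixth above A in E minor is F#.
The chord tones are A, C, F#, giving F# diminished.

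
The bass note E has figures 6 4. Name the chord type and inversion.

Intervals of 6/4 above the bass form a triad; the bass is the fifth, so this is second inversion.

triad, second inversion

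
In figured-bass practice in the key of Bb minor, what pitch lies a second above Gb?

Counting 1 letter step above Gb lands on A; in Bb minor, that letter is Ab.

Ab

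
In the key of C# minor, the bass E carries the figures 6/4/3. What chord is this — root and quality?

The figures 6/4/3 indicate a seventh chord in second inversion.
In second inversion the root lies a fourth above the bass: a fourth above E in C# minor is A.
The chord tones are E, G#, A, C#, giving A major seventh.

A major seventh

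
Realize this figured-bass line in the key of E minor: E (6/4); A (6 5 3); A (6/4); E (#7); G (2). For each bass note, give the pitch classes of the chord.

E (6/4): E, A, C.
A (6/5/3): A, C, E, F#.
A (6/4): A, D, F#.
E (#7/5/3): E, G, B, D#.
G (6/4/2): G, A, C, E.

E, A, C | A, C, E, F# | A, D, F# | E, G, B, D# | G, A, C, E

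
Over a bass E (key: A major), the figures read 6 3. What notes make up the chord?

E, G#, C#

A third above E in this key is G#.
A sixth above E in this key is C#.
Together with the bass E, this spells C# minor in first inversion.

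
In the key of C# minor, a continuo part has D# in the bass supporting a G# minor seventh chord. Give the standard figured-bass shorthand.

4/3

D# is the fifth of G# minor seventh, so the chord is in second inversion.
A seventh chord in second inversion is figured 6/4/3, conventionally abbreviated 4/3.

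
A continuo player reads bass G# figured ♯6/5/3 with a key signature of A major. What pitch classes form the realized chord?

A third above G# in this key is B.
A fifth above G# in this key is D.
A sixth above G# in this key is E, raised to E# by the sharp.
Together with the bass G#, this spells E# diminished seventh in first inversion.

G#, B, D, E#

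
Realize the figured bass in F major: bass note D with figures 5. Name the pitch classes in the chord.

The written figures 5 are shorthand for 5/3: the 3 is implied.
A third above D in this key is F.
A fifth above D in this key is A.
Together with the bass D, this spells D minor in root position.

D, F, A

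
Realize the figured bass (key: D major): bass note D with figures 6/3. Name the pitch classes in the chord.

A third above D in this key is F#.
A sixth above D in this key is B.
Together with the bass D, this spells B minor in first inversion.

D, F#, B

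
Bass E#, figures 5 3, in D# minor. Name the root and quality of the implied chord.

E# diminished

The figures 5 3 indicate a triad in root position.
In root position the bass is the root, so the root is E#.
The chord tones are E#, G#, B, giving E# diminished.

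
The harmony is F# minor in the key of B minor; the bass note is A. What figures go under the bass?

A is the third of F# minor, so the chord is in first inversion.
A triad in first inversion is figured 6/3, conventionally abbreviated 6.

6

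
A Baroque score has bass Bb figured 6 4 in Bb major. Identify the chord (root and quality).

The figures 6 4 indicate a triad in second inversion.
In second inversion the root lies a fourth above the bass: a fourth above Bb in Bb major is Eb.
The chord tones are Bb, Eb, G, giving Eb major.

Eb major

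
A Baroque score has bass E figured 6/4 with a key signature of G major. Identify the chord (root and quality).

A minor

The figures 6/4 indicate a triad in second inversion.
In second inversion the root lies a fourth above the bass: a fourth above E in G major is A.
The chord tones are E, A, C, giving A minor.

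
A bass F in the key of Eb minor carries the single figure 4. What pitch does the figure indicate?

Bb

Counting 3 letter steps above F lands on B; in Eb minor, that letter is Bb.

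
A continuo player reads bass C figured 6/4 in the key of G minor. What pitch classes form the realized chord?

A fourth above C in this key is F.
A sixth above C in this key is A.
Together with the bass C, this spells F major in second inversion.

C, F, A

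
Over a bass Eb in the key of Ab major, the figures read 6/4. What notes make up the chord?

A fourth above Eb in this key is Ab.
A sixth above Eb in this key is C.
Together with the bass Eb, this spells Ab major in second inversion.

Eb, Ab, C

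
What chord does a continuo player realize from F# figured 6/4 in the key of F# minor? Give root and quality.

B minor

The figures 6/4 indicate a triad in second inversion.
In second inversion the root lies a fourth above the bass: a fourth above F# in F# minor is B.
The chord tones are F#, B, D, giving B minor.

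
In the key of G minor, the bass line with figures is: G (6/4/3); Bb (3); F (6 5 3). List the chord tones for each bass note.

G (6/4/3): G, Bb, C, Eb.
Bb (5/3): Bb, D, F.
F (6/5/3): F, A, C, D.

G, Bb, C, Eb | Bb, D, F | F, A, C, D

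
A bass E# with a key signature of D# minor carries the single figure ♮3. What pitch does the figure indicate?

Counting 2 letter steps above E# lands on G; in D# minor, that letter is G#.
The ♮3 figure makes it natural, giving G.

G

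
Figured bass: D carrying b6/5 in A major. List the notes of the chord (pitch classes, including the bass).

D, F#, A, Bb

The written figures b6/5 are shorthand for 6/5/3: the 3 is implied.
A third above D in this key is F#.
A fifth above D in this key is A.
A sixth above D in this key is B, lowered to Bb by the flat.
Together with the bass D, this spells Bb augmented major seventh in first inversion.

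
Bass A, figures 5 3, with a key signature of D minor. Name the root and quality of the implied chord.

The figures 5 3 indicate a triad in root position.
In root position the bass is the root, so the root is A.
The chord tones are A, C, E, giving A minor.

A minor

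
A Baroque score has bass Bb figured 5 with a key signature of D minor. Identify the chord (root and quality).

The figures 5 indicate a triad in root position.
In root position the bass is the root, so the root is Bb.
The chord tones are Bb, D, F, giving Bb major.

Bb major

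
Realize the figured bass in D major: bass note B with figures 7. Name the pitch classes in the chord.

B, D, F#, A

The written figures 7 are shorthand for 7/5/3: the 5/3 are implied.
A third above B in this key is D.
A fifth above B in this key is F#.
A seventh above B in this key is A.
Together with the bass B, this spells B minor seventh in root position.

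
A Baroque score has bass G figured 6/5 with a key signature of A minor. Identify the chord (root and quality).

E minor seventh

The figures 6/5 indicate a seventh chord in first inversion.
In first inversion the root lies a sixth above the bass: a sixth above G in A minor is E.
The chord tones are G, B, D, E, giving E minor seventh.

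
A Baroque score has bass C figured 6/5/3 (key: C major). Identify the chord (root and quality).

A minor seventh

The figures 6/5/3 indicate a seventh chord in first inversion.
In first inversion the root lies a sixth above the bass: a sixth above C in C major is A.
The chord tones are C, E, G, A, giving A minor seventh.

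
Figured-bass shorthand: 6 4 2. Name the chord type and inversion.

Intervals of 6/4/2 above the bass form a seventh chord; the bass is the seventh, so this is third inversion.

seventh chord, third inversion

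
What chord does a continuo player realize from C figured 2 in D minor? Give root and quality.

The figures 2 indicate a seventh chord in third inversion.
In third inversion the root lies a second above the bass: a second above C in D minor is D.
The chord tones are C, D, F, A, giving D minor seventh.

D minor seventh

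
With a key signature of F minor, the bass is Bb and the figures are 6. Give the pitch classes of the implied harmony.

The written figures 6 are shorthand for 6/3: the 3 is implied.
A third above Bb in this key is Db.
A sixth above Bb in this key is G.
Together with the bass Bb, this spells G diminished in first inversion.

Bb, Db, G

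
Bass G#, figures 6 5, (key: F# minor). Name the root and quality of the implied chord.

E dominant seventh

The figures 6 5 indicate a seventh chord in first inversion.
In first inversion the root lies a sixth above the bass: a sixth above G# in F# minor is E.
The chord tones are G#, B, D, E, giving E dominant seventh.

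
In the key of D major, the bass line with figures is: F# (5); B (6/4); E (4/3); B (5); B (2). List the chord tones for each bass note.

F#, A, C# | B, E, G | E, G, A, C# | B, D, F# | B, C#, E, G

F# (5/3): F#, A, C#.
B (6/4): B, E, G.
E (6/4/3): E, G, A, C#.
B (5/3): B, D, F#.
B (6/4/2): B, C#, E, G.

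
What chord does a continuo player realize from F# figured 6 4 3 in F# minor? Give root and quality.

The figures 6 4 3 indicate a seventh chord in second inversion.
In second inversion the root lies a fourth above the bass: a fourth above F# in F# minor is B.
The chord tones are F#, A, B, D, giving B minor seventh.

B minor seventh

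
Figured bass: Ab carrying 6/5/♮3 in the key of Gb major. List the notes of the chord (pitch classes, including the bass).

A third above Ab in this key is Cb, made natural (C) by the ♮ figure.
A fifth above Ab in this key is Eb.
A sixth above Ab in this key is F.
Together with the bass Ab, this spells F minor seventh in first inversion.

Ab, C, Eb, F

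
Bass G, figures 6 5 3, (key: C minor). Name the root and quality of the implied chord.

Eb major seventh

The figures 6 5 3 indicate a seventh chord in first inversion.
In first inversion the root lies a sixth above the bass: a sixth above G in C minor is Eb.
The chord tones are G, Bb, D, Eb, giving Eb major seventh.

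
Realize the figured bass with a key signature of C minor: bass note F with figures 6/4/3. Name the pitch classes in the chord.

A third above F in this key is Ab.
A fourth above F in this key is Bb.
A sixth above F in this key is D.
Together with the bass F, this spells Bb dominant seventh in second inversion.

F, Ab, Bb, D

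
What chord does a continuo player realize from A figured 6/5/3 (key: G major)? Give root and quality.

The figures 6/5/3 indicate a seventh chord in first inversion.
In first inversion the root lies a sixth above the bass: a sixth above A in G major is F#.
The chord tones are A, C, E, F#, giving F# half-diminished seventh.

F# half-diminished seventh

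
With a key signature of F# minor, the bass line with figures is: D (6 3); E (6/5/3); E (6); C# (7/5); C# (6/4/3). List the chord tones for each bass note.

D, F#, B | E, G#, B, C# | E, G#, C# | C#, E, G#, B | C#, E, F#, A

D (6/3): D, F#, B.
E (6/5/3): E, G#, B, C#.
E (6/3): E, G#, C#.
C# (7/5/3): C#, E, G#, B.
C# (6/4/3): C#, E, F#, A.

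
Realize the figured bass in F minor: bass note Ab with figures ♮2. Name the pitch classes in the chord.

Ab, B, Db, F

The written figures ♮2 are shorthand for 6/4/2: the 6/4 are implied.
A second above Ab in this key is Bb, made natural (B) by the ♮ figure.
A fourth above Ab in this key is Db.
A sixth above Ab in this key is F.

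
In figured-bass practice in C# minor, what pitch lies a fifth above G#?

D#

Counting 4 letter steps above G# lands on D; in C# minor, that letter is D#.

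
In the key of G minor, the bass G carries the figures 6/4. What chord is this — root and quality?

C minor

The figures 6/4 indicate a triad in second inversion.
In second inversion the root lies a fourth above the bass: a fourth above G in G minor is C.
The chord tones are G, C, Eb, giving C minor.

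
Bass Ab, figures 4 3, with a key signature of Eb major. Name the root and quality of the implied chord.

D half-diminished seventh

The figures 4 3 indicate a seventh chord in second inversion.
In second inversion the root lies a fourth above the bass: a fourth above Ab in Eb major is D.
The chord tones are Ab, C, D, F, giving D half-diminished seventh.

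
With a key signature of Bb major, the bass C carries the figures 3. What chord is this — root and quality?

The figures 3 indicate a triad in root position.
In root position the bass is the root, so the root is C.
The chord tones are C, Eb, G, giving C minor.

C minor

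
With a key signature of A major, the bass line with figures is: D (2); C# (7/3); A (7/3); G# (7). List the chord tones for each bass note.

D, E, G#, B | C#, E, G#, B | A, C#, E, G# | G#, B, D, F#

D (6/4/2): D, E, G#, B.
C# (7/5/3): C#, E, G#, B.
A (7/5/3): A, C#, E, G#.
G# (7/5/3): G#, B, D, F#.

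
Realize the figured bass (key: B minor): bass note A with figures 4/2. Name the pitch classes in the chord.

The written figures 4/2 are shorthand for 6/4/2: the 6 is implied.
A second above A in this key is B.
A fourth above A in this key is D.
A sixth above A in this key is F#.
Together with the bass A, this spells B minor seventh in third inversion.

A, B, D, F#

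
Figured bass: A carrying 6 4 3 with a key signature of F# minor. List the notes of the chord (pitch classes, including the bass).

A, C#, D, F#

A third above A in this key is C#.
A fourth above A in this key is D.
A sixth above A in this key is F#.
Together with the bass A, this spells D major seventh in second inversion.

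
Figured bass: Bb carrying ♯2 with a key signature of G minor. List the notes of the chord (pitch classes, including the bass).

The written figures ♯2 are shorthand for 6/4/2: the 6/4 are implied.
A second above Bb in this key is C, raised to C# by the sharp.
A fourth above Bb in this key is Eb.
A sixth above Bb in this key is G.

Bb, C#, Eb, G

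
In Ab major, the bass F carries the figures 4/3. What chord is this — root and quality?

The figures 4/3 indicate a seventh chord in second inversion.
In second inversion the root lies a fourth above the bass: a fourth above F in Ab major is Bb.
The chord tones are F, Ab, Bb, Db, giving Bb minor seventh.

Bb minor seventh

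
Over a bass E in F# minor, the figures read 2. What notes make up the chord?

The written figures 2 are shorthand for 6/4/2: the 6/4 are implied.
A second above E in this key is F#.
A fourth above E in this key is A.
A sixth above E in this key is C#.
Together with the bass E, this spells F# minor seventh in third inversion.

E, F#, A, C#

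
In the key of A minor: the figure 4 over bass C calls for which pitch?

F

Counting 3 letter steps above C lands on F; in A minor, that letter is F.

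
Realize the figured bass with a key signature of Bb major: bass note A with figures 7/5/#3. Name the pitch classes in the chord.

A third above A in this key is C, raised to C# by the sharp.
A fifth above A in this key is Eb.
A seventh above A in this key is G.

A, C#, Eb, G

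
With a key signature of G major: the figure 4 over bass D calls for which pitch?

Counting 3 letter steps above D lands on G; in G major, that letter is G.

G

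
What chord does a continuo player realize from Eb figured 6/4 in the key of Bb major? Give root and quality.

The figures 6/4 indicate a triad in second inversion.
In second inversion the root lies a fourth above the bass: a fourth above Eb in Bb major is A.
The chord tones are Eb, A, C, giving A diminished.

A diminished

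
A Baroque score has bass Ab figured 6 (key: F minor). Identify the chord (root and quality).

The figures 6 indicate a triad in first inversion.
In first inversion the root lies a sixth above the bass: a sixth above Ab in F minor is F.
The chord tones are Ab, C, F, giving F minor.

F minor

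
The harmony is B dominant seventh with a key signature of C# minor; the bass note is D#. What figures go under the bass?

D# is the third of B dominant seventh, so the chord is in first inversion.
A seventh chord in first inversion is figured 6/5/3, conventionally abbreviated 6/5.

6/5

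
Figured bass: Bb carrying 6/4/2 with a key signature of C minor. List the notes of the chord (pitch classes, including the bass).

A second above Bb in this key is C.
A fourth above Bb in this key is Eb.
A sixth above Bb in this key is G.
Together with the bass Bb, this spells C minor seventh in third inversion.

Bb, C, Eb, G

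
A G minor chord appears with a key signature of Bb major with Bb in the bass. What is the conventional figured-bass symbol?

6

Bb is the third of G minor, so the chord is in first inversion.
A triad in first inversion is figured 6/3, conventionally abbreviated 6.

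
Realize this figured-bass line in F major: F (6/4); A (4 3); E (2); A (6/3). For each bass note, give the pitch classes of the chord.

F (6/4): F, Bb, D.
A (6/4/3): A, C, D, F.
E (6/4/2): E, F, A, C.
A (6/3): A, C, F.

F, Bb, D | A, C, D, F | E, F, A, C | A, C, F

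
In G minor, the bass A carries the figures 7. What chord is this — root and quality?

A half-diminished seventh

The figures 7 indicate a seventh chord in root position.
In root position the bass is the root, so the root is A.
The chord tones are A, C, Eb, G, giving A half-diminished seventh.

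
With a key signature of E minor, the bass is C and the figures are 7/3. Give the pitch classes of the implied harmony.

The written figures 7/3 are shorthand for 7/5/3: the 5 is implied.
A third above C in this key is E.
A fifth above C in this key is G.
A seventh above C in this key is B.
Together with the bass C, this spells C major seventh in root position.

C, E, G, B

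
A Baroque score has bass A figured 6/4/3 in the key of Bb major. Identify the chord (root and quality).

D minor seventh

The figures 6/4/3 indicate a seventh chord in second inversion.
In second inversion the root lies a fourth above the bass: a fourth above A in Bb major is D.
The chord tones are A, C, D, F, giving D minor seventh.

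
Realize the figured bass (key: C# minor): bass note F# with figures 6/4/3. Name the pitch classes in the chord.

A third above F# in this key is A.
A fourth above F# in this key is B.
A sixth above F# in this key is D#.
Together with the bass F#, this spells B dominant seventh in second inversion.

F#, A, B, D#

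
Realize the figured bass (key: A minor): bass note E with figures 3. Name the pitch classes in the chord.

E, G, B

The written figures 3 are shorthand for 5/3: the 5 is implied.
A third above E in this key is G.
A fifth above E in this key is B.
Together with the bass E, this spells E minor in root position.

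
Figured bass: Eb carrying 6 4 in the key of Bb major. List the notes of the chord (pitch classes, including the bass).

A fourth above Eb in this key is A.
A sixth above Eb in this key is C.
Together with the bass Eb, this spells A diminished in second inversion.

Eb, A, C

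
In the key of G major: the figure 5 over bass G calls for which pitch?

D

Counting 4 letter steps above G lands on D; in G major, that letter is D.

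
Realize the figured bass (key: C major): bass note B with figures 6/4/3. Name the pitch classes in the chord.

A third above B in this key is D.
A fourth above B in this key is E.
A sixth above B in this key is G.
Together with the bass B, this spells E minor seventh in second inversion.

B, D, E, G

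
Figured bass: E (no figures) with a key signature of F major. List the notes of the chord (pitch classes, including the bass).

E, G, Bb

An unfigured bass implies 5/3.
A third above E in this key is G.
A fifth above E in this key is Bb.
Together with the bass E, this spells E diminished in root position.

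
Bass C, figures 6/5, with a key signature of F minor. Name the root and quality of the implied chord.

The figures 6/5 indicate a seventh chord in first inversion.
In first inversion the root lies a sixth above the bass: a sixth above C in F minor is Ab.
The chord tones are C, Eb, G, Ab, giving Ab major seventh.

Ab major seventh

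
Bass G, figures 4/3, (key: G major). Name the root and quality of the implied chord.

C major seventh

The figures 4/3 indicate a seventh chord in second inversion.
In second inversion the root lies a fourth above the bass: a fourth above G in G major is C.
The chord tones are G, B, C, E, giving C major seventh.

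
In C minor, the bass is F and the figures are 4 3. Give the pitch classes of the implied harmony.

The written figures 4 3 are shorthand for 6/4/3: the 6 is implied.
A third above F in this key is Ab.
A fourth above F in this key is Bb.
A sixth above F in this key is D.
Together with the bass F, this spells Bb dominant seventh in second inversion.

F, Ab, Bb, D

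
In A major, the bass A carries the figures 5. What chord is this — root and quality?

A major

The figures 5 indicate a triad in root position.
In root position the bass is the root, so the root is A.
The chord tones are A, C#, E, giving A major.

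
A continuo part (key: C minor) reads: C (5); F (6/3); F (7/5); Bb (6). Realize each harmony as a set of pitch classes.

C, Eb, G | F, Ab, D | F, Ab, C, Eb | Bb, D, G

C (5/3): C, Eb, G.
F (6/3): F, Ab, D.
F (7/5/3): F, Ab, C, Eb.
Bb (6/3): Bb, D, G.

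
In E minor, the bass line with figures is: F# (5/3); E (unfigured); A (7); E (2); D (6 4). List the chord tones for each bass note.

F# (5/3): F#, A, C.
E (5/3): E, G, B.
A (7/5/3): A, C, E, G.
E (6/4/2): E, F#, A, C.
D (6/4): D, G, B.

F#, A, C | E, G, B | A, C, E, G | E, F#, A, C | D, G, B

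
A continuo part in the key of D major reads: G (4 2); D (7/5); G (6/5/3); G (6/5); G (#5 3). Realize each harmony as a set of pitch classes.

G, A, C#, E | D, F#, A, C# | G, B, D, E | G, B, D, E | G, B, D#

G (6/4/2): G, A, C#, E.
D (7/5/3): D, F#, A, C#.
G (6/5/3): G, B, D, E.
G (6/5/3): G, B, D, E.
G (#5/3): G, B, D#.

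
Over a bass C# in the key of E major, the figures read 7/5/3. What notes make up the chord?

C#, E, G#, B

A third above C# in this key is E.
A fifth above C# in this key is G#.
A seventh above C# in this key is B.
Together with the bass C#, this spells C# minor seventh in root position.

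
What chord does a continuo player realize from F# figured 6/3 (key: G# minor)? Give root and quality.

The figures 6/3 indicate a triad in first inversion.
In first inversion the root lies a sixth above the bass: a sixth above F# in G# minor is D#.
The chord tones are F#, A#, D#, giving D# minor.

D# minor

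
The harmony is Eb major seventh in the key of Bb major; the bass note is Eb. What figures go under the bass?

7

Eb is the root of Eb major seventh, so the chord is in root position.
A seventh chord in root position is figured 7/5/3, conventionally abbreviated 7.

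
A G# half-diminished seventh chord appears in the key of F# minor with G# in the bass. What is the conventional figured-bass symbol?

7

G# is the root of G# half-diminished seventh, so the chord is in root position.
A seventh chord in root position is figured 7/5/3, conventionally abbreviated 7.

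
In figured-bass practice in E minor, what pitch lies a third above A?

C

Counting 2 letter steps above A lands on C; in E minor, that letter is C.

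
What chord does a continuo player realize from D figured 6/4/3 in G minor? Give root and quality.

G minor seventh

The figures 6/4/3 indicate a seventh chord in second inversion.
In second inversion the root lies a fourth above the bass: a fourth above D in G minor is G.
The chord tones are D, F, G, Bb, giving G minor seventh.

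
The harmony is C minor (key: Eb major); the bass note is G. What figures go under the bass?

G is the fifth of C minor, so the chord is in second inversion.
A triad in second inversion is figured 6/4, conventionally abbreviated 6/4.

6/4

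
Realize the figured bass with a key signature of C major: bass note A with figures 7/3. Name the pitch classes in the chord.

A, C, E, G

The written figures 7/3 are shorthand for 7/5/3: the 5 is implied.
A third above A in this key is C.
A fifth above A in this key is E.
A seventh above A in this key is G.
Together with the bass A, this spells A minor seventh in root position.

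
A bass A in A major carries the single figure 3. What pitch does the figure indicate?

Counting 2 letter steps above A lands on C; in A major, that letter is C#.

C#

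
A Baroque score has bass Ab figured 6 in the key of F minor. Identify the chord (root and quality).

The figures 6 indicate a triad in first inversion.
In first inversion the root lies a sixth above the bass: a sixth above Ab in F minor is F.
The chord tones are Ab, C, F, giving F minor.

F minor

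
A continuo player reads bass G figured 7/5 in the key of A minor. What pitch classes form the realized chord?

The written figures 7/5 are shorthand for 7/5/3: the 3 is implied.
A third above G in this key is B.
A fifth above G in this key is D.
A seventh above G in this key is F.
Together with the bass G, this spells G dominant seventh in root position.

G, B, D, F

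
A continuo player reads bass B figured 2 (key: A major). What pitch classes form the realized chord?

The written figures 2 are shorthand for 6/4/2: the 6/4 are implied.
A second above B in this key is C#.
A fourth above B in this key is E.
A sixth above B in this key is G#.
Together with the bass B, this spells C# minor seventh in third inversion.

B, C#, E, G#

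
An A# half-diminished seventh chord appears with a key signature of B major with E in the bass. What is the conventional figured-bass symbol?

E is the fifth of A# half-diminished seventh, so the chord is in second inversion.
A seventh chord in second inversion is figured 6/4/3, conventionally abbreviated 4/3.

4/3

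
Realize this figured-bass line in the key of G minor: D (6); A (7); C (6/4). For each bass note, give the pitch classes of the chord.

D (6/3): D, F, Bb.
A (7/5/3): A, C, Eb, G.
C (6/4): C, F, A.

D, F, Bb | A, C, Eb, G | C, F, A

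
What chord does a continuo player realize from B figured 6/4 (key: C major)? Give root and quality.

The figures 6/4 indicate a triad in second inversion.
In second inversion the root lies a fourth above the bass: a fourth above B in C major is E.
The chord tones are B, E, G, giving E minor.

E minor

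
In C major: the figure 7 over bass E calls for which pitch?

Counting 6 letter steps above E lands on D; in C major, that letter is D.

D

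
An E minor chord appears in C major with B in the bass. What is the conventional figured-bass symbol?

6/4

B is the fifth of E minor, so the chord is in second inversion.
A triad in second inversion is figured 6/4, conventionally abbreviated 6/4.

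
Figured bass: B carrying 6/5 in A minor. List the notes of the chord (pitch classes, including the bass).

B, D, F, G

The written figures 6/5 are shorthand for 6/5/3: the 3 is implied.
A third above B in this key is D.
A fifth above B in this key is F.
A sixth above B in this key is G.
Together with the bass B, this spells G dominant seventh in first inversion.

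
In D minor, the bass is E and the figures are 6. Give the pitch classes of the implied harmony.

The written figures 6 are shorthand for 6/3: the 3 is implied.
A third above E in this key is G.
A sixth above E in this key is C.
Together with the bass E, this spells C major in first inversion.

E, G, C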